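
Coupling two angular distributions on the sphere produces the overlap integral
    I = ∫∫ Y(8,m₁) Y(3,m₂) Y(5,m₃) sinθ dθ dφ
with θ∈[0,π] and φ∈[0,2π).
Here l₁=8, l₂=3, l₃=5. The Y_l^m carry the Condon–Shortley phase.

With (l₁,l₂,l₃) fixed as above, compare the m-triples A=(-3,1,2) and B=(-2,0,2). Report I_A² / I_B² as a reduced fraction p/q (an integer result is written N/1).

11/8

Shared (l₁,l₂,l₃)=(8,3,5): N and (l;000)² cancel in I_A²/I_B².
A: Δ = 6!·10!·0!/17! = 1/136136; Racah Σ t=4..4: t=4:+1/1451520 = 1/1451520; ⇒ 3j(8 3 5; -3 1 2)² = 75/3094, sgn -1
B: Δ = 6!·10!·0!/17! = 1/136136; Racah Σ t=3..3: t=3:−1/1088640 = -1/1088640; ⇒ 3j(8 3 5; -2 0 2)² = 300/17017, sgn +1
I_A²/I_B² = (75/3094)/(300/17017) = 11/8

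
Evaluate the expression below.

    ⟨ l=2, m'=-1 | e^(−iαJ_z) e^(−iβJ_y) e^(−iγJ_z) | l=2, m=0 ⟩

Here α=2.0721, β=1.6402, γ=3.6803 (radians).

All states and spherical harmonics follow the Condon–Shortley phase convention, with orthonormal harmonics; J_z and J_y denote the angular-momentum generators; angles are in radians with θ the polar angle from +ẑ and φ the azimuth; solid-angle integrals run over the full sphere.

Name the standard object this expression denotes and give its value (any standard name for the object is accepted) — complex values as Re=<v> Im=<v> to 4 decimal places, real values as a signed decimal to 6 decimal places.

Wigner D-matrix element, Re=0.0407 Im=-0.0743

This is a Wigner D-matrix element — the rotation-matrix element ⟨l m'| R(α,β,γ) |l m⟩ in the angular-momentum basis.
First d^2_{-1,0}(β=1.6402), then the phase factors e^{-i(-1)α} and e^{-i(0)γ}:
With c≡cos(β/2)=0.682148 and s≡sin(β/2)=0.731214, N=[1·6·2·2]^{1/2}=4.898979
k: max(0,(0)−(-1))=1 … min(2+(0),2−(-1))=2
  k=1: (−1)^0·4.8990/(2)·0.6821^3·0.7312^1 = +0.568534
  k=2: (−1)^1·4.8990/(2)·0.6821^1·0.7312^3 = -0.653263
d^2_{-1,0}(1.6402) = +0.568534 -0.653263 = -0.084729
Phases: e^{-i·(-1)·2.0721}=-0.480569+0.876957i, e^{-i·(0)·3.6803}=+1.000000+0.000000i ⇒ D=+0.040718-0.074304i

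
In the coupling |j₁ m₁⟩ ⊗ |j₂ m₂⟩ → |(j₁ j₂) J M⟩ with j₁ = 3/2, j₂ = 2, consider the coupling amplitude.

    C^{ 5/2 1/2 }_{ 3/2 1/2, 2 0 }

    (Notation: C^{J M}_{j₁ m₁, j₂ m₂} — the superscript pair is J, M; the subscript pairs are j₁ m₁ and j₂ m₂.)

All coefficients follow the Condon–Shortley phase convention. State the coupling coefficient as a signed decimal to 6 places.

+√(3/35) = +0.292770

j₁+j₂−J=1  J+j₁−j₂=2  J−j₁+j₂=3  j₁+j₂+J+1=7
(j₁±m₁, j₂±m₂, J±M) = (2,1,2,2,3,2)
P² = 48/35
sum k=0..1:
  [0] +1/2 = 1/2
  [1] −1/4 = -1/4
S = 1/4
C² = P²·S² = 3/35 ; C = +0.292770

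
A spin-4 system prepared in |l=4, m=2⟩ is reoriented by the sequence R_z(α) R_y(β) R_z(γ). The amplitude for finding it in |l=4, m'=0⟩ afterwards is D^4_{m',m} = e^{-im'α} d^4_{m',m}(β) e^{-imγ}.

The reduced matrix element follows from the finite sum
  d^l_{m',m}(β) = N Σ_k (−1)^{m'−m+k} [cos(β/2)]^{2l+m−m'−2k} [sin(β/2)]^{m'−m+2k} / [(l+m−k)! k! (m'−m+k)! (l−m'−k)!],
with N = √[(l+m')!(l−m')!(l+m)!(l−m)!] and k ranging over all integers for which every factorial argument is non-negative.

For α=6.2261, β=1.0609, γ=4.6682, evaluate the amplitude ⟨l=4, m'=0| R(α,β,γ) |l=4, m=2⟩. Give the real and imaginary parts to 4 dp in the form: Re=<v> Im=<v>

D^4_{0,2}(6.2261,1.0609,4.6682) = e^{-i·0·6.2261}·d^4_{0,2}(1.0609)·e^{-i·2·4.6682}. Compute d first:
c=cos(1.060900/2)=0.862579, s=sin(1.060900/2)=0.505922; N=√[24·24·720·2]=910.735966
Admissible k: 2..4 (factorial args all ≥0)
  k=2: (−1)^0·910.7360/(96)·0.8626^6·0.5059^2 = +1.000190
  k=3: (−1)^1·910.7360/(36)·0.8626^4·0.5059^4 = -0.917528
  k=4: (−1)^2·910.7360/(96)·0.8626^2·0.5059^6 = +0.118364
d^4_{0,2}(1.0609) = +1.000190 -0.917528 +0.118364 = +0.201026
Phases: e^{-i·(0)·6.2261}=+1.000000+0.000000i, e^{-i·(2)·4.6682}=-0.996097-0.088263i ⇒ D=-0.200241-0.017743i

Re=-0.2002 Im=-0.0177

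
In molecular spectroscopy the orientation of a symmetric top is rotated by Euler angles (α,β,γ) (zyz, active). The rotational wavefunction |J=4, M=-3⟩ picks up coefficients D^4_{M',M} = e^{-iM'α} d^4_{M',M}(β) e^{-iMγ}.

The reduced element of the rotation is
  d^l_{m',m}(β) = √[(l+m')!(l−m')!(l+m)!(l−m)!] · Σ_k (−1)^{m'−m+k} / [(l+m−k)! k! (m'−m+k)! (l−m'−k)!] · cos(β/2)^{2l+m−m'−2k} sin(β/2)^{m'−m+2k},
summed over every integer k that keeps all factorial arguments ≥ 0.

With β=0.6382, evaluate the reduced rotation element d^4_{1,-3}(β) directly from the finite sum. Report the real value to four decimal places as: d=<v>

d=0.0973

d^4_{1,-3}(β=0.6382) via the finite sum:
c=cos(0.638200/2)=0.949518, s=sin(0.638200/2)=0.313712; N=√[120·6·1·5040]=1904.940944
The bounds max(0,m−m')=0 and min(l+m,l−m')=1 give 2 terms
  k=0: (−1)^4·1904.9409/(144)·0.9495^4·0.3137^4 = +0.104150
  k=1: (−1)^5·1904.9409/(240)·0.9495^2·0.3137^6 = -0.006821
d^4_{1,-3}(0.6382) = +0.104150 -0.006821 = +0.097328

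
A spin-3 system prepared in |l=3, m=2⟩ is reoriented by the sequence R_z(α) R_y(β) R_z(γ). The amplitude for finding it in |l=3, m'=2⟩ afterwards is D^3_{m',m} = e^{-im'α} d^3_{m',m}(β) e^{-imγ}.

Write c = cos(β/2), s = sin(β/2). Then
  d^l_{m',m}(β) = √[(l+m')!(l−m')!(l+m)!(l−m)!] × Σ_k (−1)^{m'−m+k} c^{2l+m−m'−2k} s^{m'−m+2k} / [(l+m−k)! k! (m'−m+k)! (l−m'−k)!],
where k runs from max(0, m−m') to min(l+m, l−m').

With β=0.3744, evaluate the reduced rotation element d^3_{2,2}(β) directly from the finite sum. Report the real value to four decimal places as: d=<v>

d^3_{2,2}(β=0.3744) via the finite sum:
Half-angle: c=0.982529, s=0.186109. N=√(120·1·120·1)=120.000000
The bounds max(0,m−m')=0 and min(l+m,l−m')=1 give 2 terms
  k=0: (−1)^0·120.0000/(120)·0.9825^6·0.1861^0 = +0.899648
  k=1: (−1)^1·120.0000/(24)·0.9825^4·0.1861^2 = -0.161393
d^3_{2,2}(0.3744) = +0.899648 -0.161393 = +0.738255

d=0.7383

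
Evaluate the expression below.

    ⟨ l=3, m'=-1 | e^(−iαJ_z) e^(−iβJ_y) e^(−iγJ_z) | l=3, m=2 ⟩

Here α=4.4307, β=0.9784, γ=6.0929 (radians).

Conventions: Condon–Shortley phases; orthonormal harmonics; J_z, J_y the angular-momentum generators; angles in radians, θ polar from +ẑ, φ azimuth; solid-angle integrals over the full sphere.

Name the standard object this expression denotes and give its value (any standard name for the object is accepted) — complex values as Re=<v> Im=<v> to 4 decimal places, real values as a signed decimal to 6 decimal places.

Wigner D-matrix element, Re=0.0382 Im=-0.3855

This is a Wigner D-matrix element — the rotation-matrix element ⟨l m'| R(α,β,γ) |l m⟩ in the angular-momentum basis.
Split into d^3_{-1,2}(β=0.9784) × two z-phases.
With c≡cos(β/2)=0.882709 and s≡sin(β/2)=0.469920, N=[2·24·120·1]^{1/2}=75.894664
Admissible k: 3..4 (factorial args all ≥0)
  k=3: (−1)^0·75.8947/(12)·0.8827^3·0.4699^3 = +0.451392
  k=4: (−1)^1·75.8947/(24)·0.8827^1·0.4699^5 = -0.063964
d^3_{-1,2}(0.9784) = +0.451392 -0.063964 = +0.387428
D = (-0.277978-0.960587i)·(+0.387428)·(+0.928453+0.371450i) = +0.038247-0.385536i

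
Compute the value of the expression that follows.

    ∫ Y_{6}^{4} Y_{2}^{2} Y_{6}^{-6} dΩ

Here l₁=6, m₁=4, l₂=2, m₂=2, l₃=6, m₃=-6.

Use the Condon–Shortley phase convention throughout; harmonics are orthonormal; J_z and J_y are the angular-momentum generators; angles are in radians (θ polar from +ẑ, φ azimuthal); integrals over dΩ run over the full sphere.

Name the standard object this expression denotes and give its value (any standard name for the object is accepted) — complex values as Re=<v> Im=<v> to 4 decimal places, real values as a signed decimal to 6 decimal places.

Gaunt coefficient, -0.076075

This is a Gaunt coefficient — the integral of a triple product of spherical harmonics over the sphere.
m-sum 0 ✓  L=14 even ✓  4≤6≤8 ✓
Π(2lᵢ+1) = 13×5×13 = 845
triangle coeff Δ(6,2,6) = 1/90090
Σ_t [0,2]: t=0:+1/69120 t=1:−1/14400 t=2:+1/69120 = -7/172800
(3j)²=14/715 [(6 2 6; 0 0 0)], sign=-1
Σ_t [2,2]: t=2:+1/14515200 = 1/14515200
(3j)²=2/455 [(6 2 6; 4 2 -6)], sign=+1
⇒ 4πI² = 4/55
I = (-1)√(4/55/(4π)) = -0.07607531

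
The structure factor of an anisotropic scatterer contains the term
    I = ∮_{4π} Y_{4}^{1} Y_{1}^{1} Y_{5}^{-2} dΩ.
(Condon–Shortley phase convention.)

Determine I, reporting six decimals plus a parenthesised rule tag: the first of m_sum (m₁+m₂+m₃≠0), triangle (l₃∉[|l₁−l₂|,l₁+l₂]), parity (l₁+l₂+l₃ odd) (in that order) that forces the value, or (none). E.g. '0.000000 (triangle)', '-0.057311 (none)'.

Checks pass: Σm=0; 10 even; l₃=5∈[3,5].
(2·4+1)(2·1+1)(2·5+1) = 297
Δ: 0! 8! 2! / 11! → 1/495
sum: t=0:+1/576 = 1/576
3j²(4 1 5; 0 0 0) = Δ·Π!·Σ² = 5/99  (sign -1)
sum: t=0:+1/1440 = 1/1440
3j²(4 1 5; 1 1 -2) = Δ·Π!·Σ² = 7/165  (sign -1)
combine: 4πI² = 297·5/99·7/165 = 7/11
take √, sign +1: I = 0.22503380
No selection rule forces the value: the integral is nonzero (none).

0.225034 (none)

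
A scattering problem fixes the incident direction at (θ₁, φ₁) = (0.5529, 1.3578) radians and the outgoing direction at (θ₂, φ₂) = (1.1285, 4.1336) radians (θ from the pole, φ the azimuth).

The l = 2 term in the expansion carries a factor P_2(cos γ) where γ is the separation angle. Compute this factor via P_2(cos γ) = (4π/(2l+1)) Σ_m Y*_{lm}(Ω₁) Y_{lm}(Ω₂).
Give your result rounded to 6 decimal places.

-0.490644

Summing Y*_{l m}(θ₁,φ₁)·Y_{l m}(θ₂,φ₂) over m ∈ [−2, 2]; prefactor 4π/(2·2+1) = 2.513274:
  m=-2: (-0.097010+0.044021i) × (-0.126696-0.288954i) = +0.025011+0.022454i  (running Σ = +0.025011+0.022454i)
  m=-1: (+0.072985+0.337459i) × (-0.163471+0.250170i) = -0.096353-0.036906i  (running Σ = -0.071342-0.014452i)
  m=0: (+0.369837-0.000000i) × (-0.142055+0.000000i) = -0.052537+0.000000i  (running Σ = -0.123879-0.014452i)
  m=1: (-0.072985+0.337459i) × (+0.163471+0.250170i) = -0.096353+0.036906i  (running Σ = -0.220232+0.022454i)
  m=2: (-0.097010-0.044021i) × (-0.126696+0.288954i) = +0.025011-0.022454i  (running Σ = -0.195221+0.000000i)
Σ over m = -0.195221+0.000000i; ×(4π/5) → -0.490644+0.000000i. Real part: -0.490644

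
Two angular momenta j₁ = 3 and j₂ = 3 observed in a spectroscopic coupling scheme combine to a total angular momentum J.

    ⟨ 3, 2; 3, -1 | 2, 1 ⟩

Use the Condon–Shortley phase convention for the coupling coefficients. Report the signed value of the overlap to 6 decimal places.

j₁+j₂−J=4  J+j₁−j₂=2  J−j₁+j₂=2  j₁+j₂+J+1=9
(j₁±m₁, j₂±m₂, J±M) = (5,1,2,4,3,1)
P² = 320/7
sum k=0..1:
  [0] +1/48 = 1/48
  [1] −1/12 = -1/12
S = -1/16
C² = P²·S² = 5/28 ; C = -0.422577

−√(5/28) ≈ -0.422577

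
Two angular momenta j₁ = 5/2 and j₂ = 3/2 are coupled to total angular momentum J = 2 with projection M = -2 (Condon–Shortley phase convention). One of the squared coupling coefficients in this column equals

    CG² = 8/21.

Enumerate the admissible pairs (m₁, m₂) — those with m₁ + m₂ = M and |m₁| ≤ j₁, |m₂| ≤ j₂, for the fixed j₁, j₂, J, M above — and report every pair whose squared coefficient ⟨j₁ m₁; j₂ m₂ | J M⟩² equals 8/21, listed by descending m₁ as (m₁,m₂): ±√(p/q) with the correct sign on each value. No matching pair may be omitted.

(-3/2,-1/2): −√(8/21)

Admissible pairs with m₁+m₂ = M = -2: (-5/2,1/2), (-3/2,-1/2), (-1/2,-3/2)
  (m₁,m₂)=(-1/2,-3/2): CG² = 1/7, CG = +√(1/7)
  (m₁,m₂)=(-3/2,-1/2): CG² = 8/21, CG = −√(8/21)   ← matches the target
  (m₁,m₂)=(-5/2,1/2): CG² = 10/21, CG = +√(10/21)
Pairs with CG² = 8/21: (-3/2,-1/2): −√(8/21)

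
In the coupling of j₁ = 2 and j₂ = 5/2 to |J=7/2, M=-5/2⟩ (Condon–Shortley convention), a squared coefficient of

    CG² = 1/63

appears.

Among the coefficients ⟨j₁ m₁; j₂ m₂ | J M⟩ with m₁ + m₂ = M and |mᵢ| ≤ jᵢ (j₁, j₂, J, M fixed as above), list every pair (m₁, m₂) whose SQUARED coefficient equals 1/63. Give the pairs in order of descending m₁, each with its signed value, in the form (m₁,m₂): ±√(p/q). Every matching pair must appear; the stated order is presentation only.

Admissible pairs with m₁+m₂ = M = -5/2: (-2,-1/2), (-1,-3/2), (0,-5/2)
  (m₁,m₂)=(0,-5/2): CG² = 10/21, CG = +√(10/21)
  (m₁,m₂)=(-1,-3/2): CG² = 1/63, CG = +√(1/63)   ← matches the target
  (m₁,m₂)=(-2,-1/2): CG² = 32/63, CG = −√(32/63)
Pairs with CG² = 1/63: (-1,-3/2): +√(1/63)

(-1,-3/2): +√(1/63)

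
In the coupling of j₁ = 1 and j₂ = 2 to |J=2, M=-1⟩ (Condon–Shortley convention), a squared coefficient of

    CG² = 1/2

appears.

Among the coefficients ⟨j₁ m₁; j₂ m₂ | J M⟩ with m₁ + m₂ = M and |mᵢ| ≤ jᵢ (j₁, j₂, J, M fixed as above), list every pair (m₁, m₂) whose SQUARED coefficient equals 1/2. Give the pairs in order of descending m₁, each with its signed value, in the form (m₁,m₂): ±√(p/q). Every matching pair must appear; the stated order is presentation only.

Admissible pairs with m₁+m₂ = M = -1: (-1,0), (0,-1), (1,-2)
  (m₁,m₂)=(1,-2): CG² = 1/3, CG = +√(1/3)
  (m₁,m₂)=(0,-1): CG² = 1/6, CG = +√(1/6)
  (m₁,m₂)=(-1,0): CG² = 1/2, CG = −√(1/2)   ← matches the target
Pairs with CG² = 1/2: (-1,0): −√(1/2)

(-1,0): −√(1/2)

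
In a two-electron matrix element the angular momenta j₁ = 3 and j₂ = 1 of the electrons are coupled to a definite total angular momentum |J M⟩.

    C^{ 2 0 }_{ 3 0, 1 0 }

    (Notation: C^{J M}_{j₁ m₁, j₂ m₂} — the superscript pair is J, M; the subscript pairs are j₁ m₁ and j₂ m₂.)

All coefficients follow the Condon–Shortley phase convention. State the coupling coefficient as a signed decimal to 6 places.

-0.654654

triangle: 2!×4!×0!/7! = 48/5040
(j±m)!: 3!×3!×1!×1!×2!×2! = 144
prefactor² = (2J+1)×Δ×N² = 48/7
  k=1: −1/(1!×1!×2!×0!×2!×0!) = -1/4
Σ = -1/4  ⇒  CG² = 48/7×(-1/4)² = 3/7
CG = −√(3/7) = -0.654654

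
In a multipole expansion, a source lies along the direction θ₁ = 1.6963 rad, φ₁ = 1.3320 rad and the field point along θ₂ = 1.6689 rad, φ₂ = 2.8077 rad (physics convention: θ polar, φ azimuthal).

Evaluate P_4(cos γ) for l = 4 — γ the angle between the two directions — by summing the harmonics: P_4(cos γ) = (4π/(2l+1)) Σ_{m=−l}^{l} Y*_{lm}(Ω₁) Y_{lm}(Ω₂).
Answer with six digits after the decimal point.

Expand P_4 via completeness: Σ_{m} conj(Y_{4,m}) at Ω₁ times Y_{4,m} at Ω₂ —
  [-4]  conj(Y_{4,-4})(Ω₁) = 0.24760 - 0.35006j ; Y_{4,-4}(Ω₂) = 0.10117 + 0.42213j ; Δ = 0.17282 + 0.06910j
  [-3]  conj(Y_{4,-3})(Ω₁) = 0.10048 + 0.11540j ; Y_{4,-3}(Ω₂) = 0.06512 + 0.10179j ; Δ = -0.00520 + 0.01774j
  [-2]  conj(Y_{4,-2})(Ω₁) = 0.26036 - 0.13475j ; Y_{4,-2}(Ω₂) = -0.24268 - 0.19139j ; Δ = -0.08897 - 0.01713j
  [-1]  conj(Y_{4,-1})(Ω₁) = 0.04017 + 0.16500j ; Y_{4,-1}(Ω₂) = -0.12778 - 0.04432j ; Δ = 0.00218 - 0.02286j
  [+0]  conj(Y_{4,0})(Ω₁) = 0.26854 + 0.00000j ; Y_{4,0}(Ω₂) = 0.28725 + 0.00000j ; Δ = 0.07714 + 0.00000j
  [+1]  conj(Y_{4,1})(Ω₁) = -0.04017 + 0.16500j ; Y_{4,1}(Ω₂) = 0.12778 - 0.04432j ; Δ = 0.00218 + 0.02286j
  [+2]  conj(Y_{4,2})(Ω₁) = 0.26036 + 0.13475j ; Y_{4,2}(Ω₂) = -0.24268 + 0.19139j ; Δ = -0.08897 + 0.01713j
  [+3]  conj(Y_{4,3})(Ω₁) = -0.10048 + 0.11540j ; Y_{4,3}(Ω₂) = -0.06512 + 0.10179j ; Δ = -0.00520 - 0.01774j
  [+4]  conj(Y_{4,4})(Ω₁) = 0.24760 + 0.35006j ; Y_{4,4}(Ω₂) = 0.10117 - 0.42213j ; Δ = 0.17282 - 0.06910j
Accumulated sum 0.23879 + 0.00000j; after 4π/(2l+1) scaling, 0.33341 + 0.00000j ⇒ P_4 = 0.333407

0.333407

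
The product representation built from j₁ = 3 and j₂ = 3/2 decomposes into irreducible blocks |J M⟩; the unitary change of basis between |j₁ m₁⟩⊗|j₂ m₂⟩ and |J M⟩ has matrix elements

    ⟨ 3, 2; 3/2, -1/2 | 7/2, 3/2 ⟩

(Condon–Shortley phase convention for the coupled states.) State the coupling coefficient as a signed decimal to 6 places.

+√(3/7) ≈ +0.654654

triangle: 1!*5!*2!/9! = 240/362880
(j±m)!: 5!*1!*1!*2!*5!*2! = 57600
prefactor² = (2J+1)*Δ*N² = 6400/21
  k=0: +1/(0!*1!*1!*1!*4!*1!) = 1/24
  k=1: −1/(1!*0!*0!*0!*5!*2!) = -1/240
Σ = 3/80  ⇒  CG² = 6400/21*(3/80)² = 3/7
CG = +√(3/7) = +0.654654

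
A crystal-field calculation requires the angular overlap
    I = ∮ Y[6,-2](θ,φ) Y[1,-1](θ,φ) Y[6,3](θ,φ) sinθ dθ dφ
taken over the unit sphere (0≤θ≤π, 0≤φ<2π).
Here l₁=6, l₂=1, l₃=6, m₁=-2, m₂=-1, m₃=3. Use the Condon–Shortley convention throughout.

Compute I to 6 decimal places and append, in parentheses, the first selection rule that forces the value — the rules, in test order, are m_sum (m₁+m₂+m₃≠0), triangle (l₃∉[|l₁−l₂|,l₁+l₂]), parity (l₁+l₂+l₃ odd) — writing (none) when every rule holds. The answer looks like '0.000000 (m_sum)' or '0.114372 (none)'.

L=13 odd ⇒ parity kills the (l;000) factor ⇒ I = 0

0.000000 (parity)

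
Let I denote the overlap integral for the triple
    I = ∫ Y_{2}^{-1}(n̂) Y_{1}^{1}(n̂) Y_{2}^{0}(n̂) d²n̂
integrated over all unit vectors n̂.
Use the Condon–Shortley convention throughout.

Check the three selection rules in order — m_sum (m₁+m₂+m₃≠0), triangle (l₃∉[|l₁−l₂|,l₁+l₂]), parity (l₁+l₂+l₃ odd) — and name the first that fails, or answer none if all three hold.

parity

Σmᵢ = 0  ✓
l₃∈[|l₁−l₂|,l₁+l₂]=[1,3], have l₃=2  ✓
Σlᵢ = 5 ⇒ odd  ✗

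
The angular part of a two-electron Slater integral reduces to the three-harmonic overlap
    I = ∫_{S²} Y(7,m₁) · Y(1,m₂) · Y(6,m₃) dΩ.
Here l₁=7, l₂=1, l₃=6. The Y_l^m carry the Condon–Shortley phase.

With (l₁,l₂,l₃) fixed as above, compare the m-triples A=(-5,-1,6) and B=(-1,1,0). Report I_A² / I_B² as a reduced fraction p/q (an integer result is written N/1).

1/28

Shared (l₁,l₂,l₃)=(7,1,6): N and (l;000)² cancel in I_A²/I_B².
A: Δ = 2!·12!·0!/15! = 1/1365; Racah Σ t=0..0: t=0:+1/958003200 = 1/958003200; ⇒ 3j(7 1 6; -5 -1 6)² = 1/1365, sgn +1
B: Δ = 2!·12!·0!/15! = 1/1365; Racah Σ t=2..2: t=2:+1/1036800 = 1/1036800; ⇒ 3j(7 1 6; -1 1 0)² = 4/195, sgn +1
I_A²/I_B² = (1/1365)/(4/195) = 1/28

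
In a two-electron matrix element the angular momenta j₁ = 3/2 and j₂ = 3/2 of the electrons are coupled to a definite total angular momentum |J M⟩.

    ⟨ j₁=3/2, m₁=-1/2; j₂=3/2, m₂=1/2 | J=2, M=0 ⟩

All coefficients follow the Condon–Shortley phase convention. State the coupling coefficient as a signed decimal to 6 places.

j₁+j₂−J=1  J+j₁−j₂=2  J−j₁+j₂=2  j₁+j₂+J+1=6
(j₁±m₁, j₂±m₂, J±M) = (1,2,2,1,2,2)
P² = 4/9
sum k=0..1:
  [0] +1/4 = 1/4
  [1] −1/1 = -1
S = -3/4
C² = P²·S² = 1/4 ; C = -0.500000

−√(1/4) = -0.500000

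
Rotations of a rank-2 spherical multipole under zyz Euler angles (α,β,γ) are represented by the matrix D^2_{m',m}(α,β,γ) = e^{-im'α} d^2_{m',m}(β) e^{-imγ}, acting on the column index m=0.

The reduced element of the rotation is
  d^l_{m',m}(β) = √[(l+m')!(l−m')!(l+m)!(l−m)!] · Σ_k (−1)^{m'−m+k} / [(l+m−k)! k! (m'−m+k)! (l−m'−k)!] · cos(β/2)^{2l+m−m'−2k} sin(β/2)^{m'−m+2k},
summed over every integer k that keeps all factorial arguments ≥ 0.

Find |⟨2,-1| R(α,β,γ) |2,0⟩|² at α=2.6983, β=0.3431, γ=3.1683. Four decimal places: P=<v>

P=0.1505

First d^2_{-1,0}(β=0.3431), then the phase factors e^{-i(-1)α} and e^{-i(0)γ}:
Half-angle: c=0.985321, s=0.170710. N=√(1·6·2·2)=4.898979
Admissible k: 1..2 (factorial args all ≥0)
  k=1: (−1)^0·4.8990/(2)·0.9853^3·0.1707^1 = +0.400007
  k=2: (−1)^1·4.8990/(2)·0.9853^1·0.1707^3 = -0.012007
d^2_{-1,0}(0.3431) = +0.400007 -0.012007 = +0.388000
|D^2_{-1,0}|² = |d^2_{-1,0}(β)|² = (+0.388000)² = 0.150544 (the z-rotation phases have unit modulus)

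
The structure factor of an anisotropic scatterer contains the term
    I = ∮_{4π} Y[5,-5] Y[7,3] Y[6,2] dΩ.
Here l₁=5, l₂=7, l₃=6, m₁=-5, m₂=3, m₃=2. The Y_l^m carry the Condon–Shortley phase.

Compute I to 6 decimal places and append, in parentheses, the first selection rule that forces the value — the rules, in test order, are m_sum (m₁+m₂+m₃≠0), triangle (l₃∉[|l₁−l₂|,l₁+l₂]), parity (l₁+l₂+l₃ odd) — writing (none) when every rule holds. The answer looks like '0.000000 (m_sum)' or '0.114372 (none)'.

m-sum 0 ✓  L=18 even ✓  2≤6≤12 ✓
Π(2lᵢ+1) = 11×15×13 = 2145
triangle coeff Δ(5,7,6) = 1/174594420
Σ_t [1,5]: t=1:−1/4147200 t=2:+1/207360 t=3:−1/82944 t=4:+1/207360 t=5:−1/4147200 = -1/345600
(3j)²=420/46189 [(5 7 6; 0 0 0)], sign=-1
Σ_t [6,6]: t=6:+1/9953280 = 1/9953280
(3j)²=2450/138567 [(5 7 6; -5 3 2)], sign=+1
⇒ 4πI² = 5145000/14919047
I = (-1)√(5145000/14919047/(4π)) = -0.16565983
No selection rule forces the value: the integral is nonzero (none).

-0.165660 (none)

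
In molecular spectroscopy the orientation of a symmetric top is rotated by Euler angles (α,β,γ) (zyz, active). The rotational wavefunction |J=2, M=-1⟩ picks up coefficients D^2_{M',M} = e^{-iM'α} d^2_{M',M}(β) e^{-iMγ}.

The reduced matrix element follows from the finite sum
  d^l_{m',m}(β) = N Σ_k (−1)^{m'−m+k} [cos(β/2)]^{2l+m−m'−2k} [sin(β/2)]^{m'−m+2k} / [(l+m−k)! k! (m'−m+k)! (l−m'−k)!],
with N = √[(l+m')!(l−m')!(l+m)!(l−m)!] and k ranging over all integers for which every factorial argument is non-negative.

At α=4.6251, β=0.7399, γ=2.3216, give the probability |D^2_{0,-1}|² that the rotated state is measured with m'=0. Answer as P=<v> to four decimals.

Split into d^2_{0,-1}(β=0.7399) × two z-phases.
With c≡cos(β/2)=0.932345 and s≡sin(β/2)=0.361569, N=[2·2·1·6]^{1/2}=4.898979
k: max(0,(-1)−(0))=0 … min(2+(-1),2−(0))=1
  k=0: (−1)^1·4.8990/(2)·0.9323^3·0.3616^1 = -0.717790
  k=1: (−1)^2·4.8990/(2)·0.9323^1·0.3616^3 = +0.107951
d^2_{0,-1}(0.7399) = -0.717790 +0.107951 = -0.609839
|D^2_{0,-1}|² = |d^2_{0,-1}(β)|² = (-0.609839)² = 0.371903 (the z-rotation phases have unit modulus)

P=0.3719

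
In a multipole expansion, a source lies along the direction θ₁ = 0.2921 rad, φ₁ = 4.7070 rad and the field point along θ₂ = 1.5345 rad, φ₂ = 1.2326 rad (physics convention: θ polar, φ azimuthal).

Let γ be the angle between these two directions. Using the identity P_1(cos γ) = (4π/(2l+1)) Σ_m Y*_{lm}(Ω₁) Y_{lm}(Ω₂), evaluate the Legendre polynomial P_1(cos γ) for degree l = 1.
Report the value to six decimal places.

Expand P_1 via completeness: Σ_{m} conj(Y_{1,m}) at Ω₁ times Y_{1,m} at Ω₂ —
  m=-1: Y*=(-0.000536, -0.099488)  Y=(0.114555, -0.325709)  product (-0.032466, -0.011222)
  m=+0: Y*=(0.467906, -0.000000)  Y=(0.017731, 0.000000)  product (0.008296, 0.000000)
  m=+1: Y*=(0.000536, -0.099488)  Y=(-0.114555, -0.325709)  product (-0.032466, 0.011222)
Σ over m = (-0.056635, 0.000000); ×(4π/3) → (-0.237233, 0.000000). Real part: -0.237233

-0.237233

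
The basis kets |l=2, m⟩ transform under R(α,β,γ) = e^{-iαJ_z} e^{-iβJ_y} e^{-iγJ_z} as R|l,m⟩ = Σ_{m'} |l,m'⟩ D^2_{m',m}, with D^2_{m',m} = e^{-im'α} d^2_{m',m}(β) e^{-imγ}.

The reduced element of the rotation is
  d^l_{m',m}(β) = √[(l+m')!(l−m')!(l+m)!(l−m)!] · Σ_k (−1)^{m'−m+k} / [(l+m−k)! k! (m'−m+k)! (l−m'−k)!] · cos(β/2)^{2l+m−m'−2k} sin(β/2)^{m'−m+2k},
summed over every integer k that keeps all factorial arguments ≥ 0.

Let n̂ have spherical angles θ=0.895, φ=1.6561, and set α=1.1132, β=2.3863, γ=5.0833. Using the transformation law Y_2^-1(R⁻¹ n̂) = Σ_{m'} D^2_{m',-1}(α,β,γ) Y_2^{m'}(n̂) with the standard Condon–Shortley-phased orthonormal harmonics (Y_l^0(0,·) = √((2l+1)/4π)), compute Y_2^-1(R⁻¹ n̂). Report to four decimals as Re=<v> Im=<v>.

Re=-0.0014 Im=0.0014

Need the full column D^2_{m',-1} for m'=−2..2 at α=1.1132, β=2.3863, γ=5.0833.
cos(β/2)=0.368734, sin(β/2)=0.929535
d^2_{-2,-1}: single k=1 term ⇒ +0.093204;  D = +0.048261+0.079736i
d^2_{-1,-1}: k∈[0..1] ⇒ +0.018486 -0.352435 = -0.333948;  D = -0.332694+0.028912i
d^2_{0,-1}: k∈[0..1] ⇒ -0.114151 +0.725414 = +0.611263;  D = +0.221561-0.569695i
d^2_{1,-1}: k∈[0..1] ⇒ +0.352435 -0.746557 = -0.394123;  D = +0.266418+0.290438i
d^2_{2,-1}: single k=0 term ⇒ -0.592298;  D = +0.568457-0.166354i
Y_2^{m'}(θ=0.895,φ=1.6561) and Σ D·Y over m':
  (+0.0483+0.0797i)·(-0.2317+0.0399i)  (-0.3327+0.0289i)·(-0.0321-0.3757i)  (+0.2216-0.5697i)·(+0.0548+0.0000i)  (+0.2664+0.2904i)·(+0.0321-0.3757i)  (+0.5685-0.1664i)·(-0.2317-0.0399i)
Y_2^-1(R⁻¹ n̂) = -0.001372+0.001371i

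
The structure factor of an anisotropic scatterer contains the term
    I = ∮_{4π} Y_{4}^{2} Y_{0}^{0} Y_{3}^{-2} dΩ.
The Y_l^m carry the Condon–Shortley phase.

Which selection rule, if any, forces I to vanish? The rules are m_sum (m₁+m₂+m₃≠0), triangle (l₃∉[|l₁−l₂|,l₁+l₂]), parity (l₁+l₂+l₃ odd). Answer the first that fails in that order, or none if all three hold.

triangle

Σmᵢ = 0  ✓
l₃∈[|l₁−l₂|,l₁+l₂]=[4,4] required, l₃=3 fails  ✗
Σlᵢ = 7 ⇒ odd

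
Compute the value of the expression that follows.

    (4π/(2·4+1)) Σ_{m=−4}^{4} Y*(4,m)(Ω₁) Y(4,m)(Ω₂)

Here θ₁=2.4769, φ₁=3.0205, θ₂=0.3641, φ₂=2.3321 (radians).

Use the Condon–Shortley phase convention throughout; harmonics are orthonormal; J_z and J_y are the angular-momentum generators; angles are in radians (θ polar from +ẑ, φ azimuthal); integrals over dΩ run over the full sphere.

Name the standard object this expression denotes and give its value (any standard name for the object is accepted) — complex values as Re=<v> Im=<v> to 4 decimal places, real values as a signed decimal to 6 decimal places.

This sum is the spherical-harmonic addition theorem: it equals the Legendre polynomial P_l(cos γ) of the angle γ between the two directions.
Term-by-term m-sum for l=4 (normalisation 4π/9 = 1.396263):
  term(m=-4) = -0.000422+0.000172i   from Y*(Ω₁)=+0.056689-0.029829i, Y(Ω₂)=-0.007084-0.000685i
  term(m=-3) = +0.005795-0.010750i   from Y*(Ω₁)=+0.216114-0.082156i, Y(Ω₂)=+0.039949-0.034554i
  term(m=-2) = +0.017756+0.090375i   from Y*(Ω₁)=+0.412288-0.101849i, Y(Ω₂)=-0.010447+0.216622i
  term(m=-1) = -0.116174-0.095570i   from Y*(Ω₁)=+0.304783-0.037088i, Y(Ω₂)=-0.338006-0.354700i
  term(m=+0) = -0.084062-0.000000i   from Y*(Ω₁)=-0.227672-0.000000i, Y(Ω₂)=+0.369226+0.000000i
  term(m=+1) = -0.116174+0.095570i   from Y*(Ω₁)=-0.304783-0.037088i, Y(Ω₂)=+0.338006-0.354700i
  term(m=+2) = +0.017756-0.090375i   from Y*(Ω₁)=+0.412288+0.101849i, Y(Ω₂)=-0.010447-0.216622i
  term(m=+3) = +0.005795+0.010750i   from Y*(Ω₁)=-0.216114-0.082156i, Y(Ω₂)=-0.039949-0.034554i
  term(m=+4) = -0.000422-0.000172i   from Y*(Ω₁)=+0.056689+0.029829i, Y(Ω₂)=-0.007084+0.000685i
Total Σ_m = -0.270153+0.000000i. Multiply by 1.396263: -0.377205+0.000000i. P_4(cos γ) = -0.377205

Legendre polynomial (addition theorem), -0.377205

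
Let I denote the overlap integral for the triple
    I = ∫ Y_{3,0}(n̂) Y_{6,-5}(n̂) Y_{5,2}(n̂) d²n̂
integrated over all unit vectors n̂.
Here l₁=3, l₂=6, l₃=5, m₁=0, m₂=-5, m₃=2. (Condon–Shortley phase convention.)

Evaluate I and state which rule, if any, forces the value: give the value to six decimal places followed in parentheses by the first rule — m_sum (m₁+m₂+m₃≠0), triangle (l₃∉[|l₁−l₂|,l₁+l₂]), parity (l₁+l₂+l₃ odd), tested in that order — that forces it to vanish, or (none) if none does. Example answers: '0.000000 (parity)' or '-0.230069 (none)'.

0.000000 (m_sum)

0 − 5 + 2 = -3 ≠ 0: azimuthal integral kills it; I = 0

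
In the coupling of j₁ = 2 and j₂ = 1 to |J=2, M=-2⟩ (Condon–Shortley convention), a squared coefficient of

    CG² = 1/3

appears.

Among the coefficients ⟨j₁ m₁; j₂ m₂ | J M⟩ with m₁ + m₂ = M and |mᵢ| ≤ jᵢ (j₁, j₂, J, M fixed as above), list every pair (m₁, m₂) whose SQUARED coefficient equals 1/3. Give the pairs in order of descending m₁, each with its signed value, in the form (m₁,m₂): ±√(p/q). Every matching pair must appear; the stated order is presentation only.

(-1,-1): +√(1/3)

Admissible pairs with m₁+m₂ = M = -2: (-2,0), (-1,-1)
  (m₁,m₂)=(-1,-1): CG² = 1/3, CG = +√(1/3)   ← matches the target
  (m₁,m₂)=(-2,0): CG² = 2/3, CG = −√(2/3)
Pairs with CG² = 1/3: (-1,-1): +√(1/3)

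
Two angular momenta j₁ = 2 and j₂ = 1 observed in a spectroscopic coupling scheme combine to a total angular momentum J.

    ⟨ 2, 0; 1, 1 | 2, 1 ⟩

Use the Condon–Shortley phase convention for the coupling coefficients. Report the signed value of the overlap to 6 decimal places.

-0.707107  (= −√(1/2))

√[5·1!3!1!/6! · 2!2!2!0!3!1!] = √(2)
  +(−1)^1/∏(1,0,1,1,2,0)! = -1/2  (running -1/2)
⟨..|..⟩ = √(2)·(-1/2) = -0.707107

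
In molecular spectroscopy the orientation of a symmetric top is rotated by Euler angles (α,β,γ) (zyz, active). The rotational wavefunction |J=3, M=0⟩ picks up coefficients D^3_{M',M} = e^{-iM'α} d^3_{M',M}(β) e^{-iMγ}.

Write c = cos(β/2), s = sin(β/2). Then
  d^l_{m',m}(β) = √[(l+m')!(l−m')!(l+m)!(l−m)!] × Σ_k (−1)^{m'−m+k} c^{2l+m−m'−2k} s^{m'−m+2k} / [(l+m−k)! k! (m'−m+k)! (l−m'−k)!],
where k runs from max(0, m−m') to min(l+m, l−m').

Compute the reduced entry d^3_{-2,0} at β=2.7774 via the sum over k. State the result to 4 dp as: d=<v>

d=-0.1623

d^3_{-2,0}(β=2.7774) via the finite sum:
c=cos(2.777400/2)=0.181092, s=sin(2.777400/2)=0.983466; N=√[1·120·6·6]=65.726707
k∈{2,3} keeps every argument non-negative
  k=2: (−1)^0·65.7267/(12)·0.1811^4·0.9835^2 = +0.005697
  k=3: (−1)^1·65.7267/(12)·0.1811^2·0.9835^4 = -0.168033
d^3_{-2,0}(2.7774) = +0.005697 -0.168033 = -0.162336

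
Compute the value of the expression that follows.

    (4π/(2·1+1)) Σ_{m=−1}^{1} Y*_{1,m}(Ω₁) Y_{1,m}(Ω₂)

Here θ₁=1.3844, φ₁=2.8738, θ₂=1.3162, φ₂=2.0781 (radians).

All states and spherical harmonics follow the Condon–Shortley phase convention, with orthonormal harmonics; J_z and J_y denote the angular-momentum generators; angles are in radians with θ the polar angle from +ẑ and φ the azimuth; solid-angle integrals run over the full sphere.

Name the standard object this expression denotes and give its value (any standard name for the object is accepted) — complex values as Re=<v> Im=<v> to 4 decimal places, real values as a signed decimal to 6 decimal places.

This sum is the spherical-harmonic addition theorem: it equals the Legendre polynomial P_l(cos γ) of the angle γ between the two directions.
Term-by-term m-sum for l=1 (normalisation 4π/3 = 4.188790):
  m=-1: (-0.32741 + 0.08984j) × (-0.16244 - 0.29225j) = 0.07944 + 0.08109j  (running Σ = 0.07944 + 0.08109j)
  m=0: (0.09055 + 0.00000j) × (0.12306 + 0.00000j) = 0.01114 + 0.00000j  (running Σ = 0.09058 + 0.08109j)
  m=1: (0.32741 + 0.08984j) × (0.16244 - 0.29225j) = 0.07944 - 0.08109j  (running Σ = 0.17002 + 0.00000j)
Total Σ_m = 0.17002 + 0.00000j. Multiply by 4.188790: 0.71217 + 0.00000j. P_1(cos γ) = 0.712170

Legendre polynomial (addition theorem), +0.712170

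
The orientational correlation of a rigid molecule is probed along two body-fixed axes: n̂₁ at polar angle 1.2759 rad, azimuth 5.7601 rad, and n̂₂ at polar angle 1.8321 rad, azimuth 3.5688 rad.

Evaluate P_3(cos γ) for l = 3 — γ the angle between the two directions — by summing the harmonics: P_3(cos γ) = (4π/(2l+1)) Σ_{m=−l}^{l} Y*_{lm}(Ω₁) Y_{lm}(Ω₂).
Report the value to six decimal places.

Addition theorem: P_3(cos γ) = (4π/7) Σ_m Y*_{lm}(Ω₁) Y_{lm}(Ω₂), m = −3…3:
  m=-3: Y*=+0.000563-0.365490i  Y=-0.107266+0.360542i  product +0.131714+0.039408i
  m=-2: Y*=+0.136212-0.235367i  Y=-0.161801+0.185831i  product +0.021699+0.063395i
  m=-1: Y*=-0.154738+0.089232i  Y=+0.189330-0.086191i  product -0.021605+0.030231i
  m=+0: Y*=-0.279571-0.000000i  Y=+0.257049+0.000000i  product -0.071863-0.000000i
  m=+1: Y*=+0.154738+0.089232i  Y=-0.189330-0.086191i  product -0.021605-0.030231i
  m=+2: Y*=+0.136212+0.235367i  Y=-0.161801-0.185831i  product +0.021699-0.063395i
  m=+3: Y*=-0.000563-0.365490i  Y=+0.107266+0.360542i  product +0.131714-0.039408i
Σ over m = +0.191753+0.000000i; ×(4π/7) → +0.344234+0.000000i. Real part: 0.344234

0.344234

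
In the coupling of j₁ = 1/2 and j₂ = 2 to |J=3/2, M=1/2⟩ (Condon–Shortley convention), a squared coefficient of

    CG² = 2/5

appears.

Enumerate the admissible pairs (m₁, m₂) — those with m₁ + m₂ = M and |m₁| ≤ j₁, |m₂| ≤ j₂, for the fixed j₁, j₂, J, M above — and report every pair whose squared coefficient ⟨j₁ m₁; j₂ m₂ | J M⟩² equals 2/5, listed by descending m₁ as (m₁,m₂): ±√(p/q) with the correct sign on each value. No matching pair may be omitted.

(1/2,0): +√(2/5)

Admissible pairs with m₁+m₂ = M = 1/2: (-1/2,1), (1/2,0)
  (m₁,m₂)=(1/2,0): CG² = 2/5, CG = +√(2/5)   ← matches the target
  (m₁,m₂)=(-1/2,1): CG² = 3/5, CG = −√(3/5)
Pairs with CG² = 2/5: (1/2,0): +√(2/5)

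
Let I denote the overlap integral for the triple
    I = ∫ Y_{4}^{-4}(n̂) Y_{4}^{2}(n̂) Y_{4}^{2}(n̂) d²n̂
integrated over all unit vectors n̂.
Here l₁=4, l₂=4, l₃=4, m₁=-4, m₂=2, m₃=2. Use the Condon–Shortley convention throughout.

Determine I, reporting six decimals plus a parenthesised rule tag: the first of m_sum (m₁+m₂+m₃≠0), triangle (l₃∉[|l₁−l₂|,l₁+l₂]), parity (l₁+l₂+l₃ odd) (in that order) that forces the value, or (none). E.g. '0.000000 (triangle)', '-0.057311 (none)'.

Checks pass: Σm=0; 12 even; l₃=4∈[0,8].
(2·4+1)(2·4+1)(2·4+1) = 729
Δ: 4! 4! 4! / 13! → 1/450450
sum: t=0:+1/13824 t=1:−1/216 t=2:+1/64 t=3:−1/216 t=4:+1/13824 = 5/768
3j²(4 4 4; 0 0 0) = Δ·Π!·Σ² = 18/1001  (sign +1)
sum: t=4:+1/2304 = 1/2304
3j²(4 4 4; -4 2 2) = Δ·Π!·Σ² = 5/143  (sign +1)
combine: 4πI² = 729·18/1001·5/143 = 65610/143143
take √, sign +1: I = 0.19098314
No selection rule forces the value: the integral is nonzero (none).

0.190983 (none)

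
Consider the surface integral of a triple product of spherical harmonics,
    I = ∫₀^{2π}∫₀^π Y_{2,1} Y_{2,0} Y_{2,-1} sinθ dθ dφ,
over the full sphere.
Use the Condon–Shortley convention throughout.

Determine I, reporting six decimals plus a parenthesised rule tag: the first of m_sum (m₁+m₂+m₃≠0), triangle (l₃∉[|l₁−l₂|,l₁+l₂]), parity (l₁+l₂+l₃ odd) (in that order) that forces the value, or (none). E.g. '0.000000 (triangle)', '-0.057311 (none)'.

Rules hold: Σm=0, L=6 even, 0≤2≤4.
N = 5·5·5 = 125
Δ = 2!·2!·2!/7! = 1/630
Racah Σ t=0..2: t=0:+1/8 t=1:−1/1 t=2:+1/8 = -3/4
⇒ 3j(2 2 2; 0 0 0)² = 2/35, sgn -1
Racah Σ t=0..1: t=0:+1/4 t=1:−1/2 = -1/4
⇒ 3j(2 2 2; 1 0 -1)² = 1/70, sgn +1
4πI² = N·(3j₀)²·(3jₘ)² = 5/49
I = -1·√(0.102041/4π) = -0.09011188
No selection rule forces the value: the integral is nonzero (none).

-0.090112 (none)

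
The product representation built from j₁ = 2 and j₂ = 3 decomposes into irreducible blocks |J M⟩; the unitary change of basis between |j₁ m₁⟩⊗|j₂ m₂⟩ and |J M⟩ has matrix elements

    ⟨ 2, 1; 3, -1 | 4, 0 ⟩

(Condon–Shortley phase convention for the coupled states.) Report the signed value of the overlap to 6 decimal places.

j₁+j₂−J=1  J+j₁−j₂=3  J−j₁+j₂=5  j₁+j₂+J+1=10
(j₁±m₁, j₂±m₂, J±M) = (3,1,2,4,4,4)
P² = 10368/35
sum k=0..1:
  [0] +1/24 = 1/24
  [1] −1/144 = -1/144
S = 5/144
C² = P²·S² = 5/14 ; C = +0.597614

+√(5/14) ≈ +0.597614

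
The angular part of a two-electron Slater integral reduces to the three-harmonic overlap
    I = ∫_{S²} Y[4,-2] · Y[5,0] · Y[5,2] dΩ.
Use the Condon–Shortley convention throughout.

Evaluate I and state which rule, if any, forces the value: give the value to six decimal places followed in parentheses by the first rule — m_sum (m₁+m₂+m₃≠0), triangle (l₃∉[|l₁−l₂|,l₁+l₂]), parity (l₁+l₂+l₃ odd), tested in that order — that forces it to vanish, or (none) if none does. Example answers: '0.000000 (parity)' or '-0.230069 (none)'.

m-sum 0 ✓  L=14 even ✓  1≤5≤9 ✓
Π(2lᵢ+1) = 9×11×11 = 1089
triangle coeff Δ(4,5,5) = 1/3153150
Σ_t [0,4]: t=0:+1/69120 t=1:−1/1728 t=2:+1/576 t=3:−1/1728 t=4:+1/69120 = 7/11520
(3j)²=2/143 [(4 5 5; 0 0 0)], sign=-1
Σ_t [2,4]: t=2:+1/3456 t=3:−1/1728 t=4:+1/11520 = -7/34560
(3j)²=7/858 [(4 5 5; -2 0 2)], sign=+1
⇒ 4πI² = 21/169
I = (-1)√(21/169/(4π)) = -0.09944006
No selection rule forces the value: the integral is nonzero (none).

-0.099440 (none)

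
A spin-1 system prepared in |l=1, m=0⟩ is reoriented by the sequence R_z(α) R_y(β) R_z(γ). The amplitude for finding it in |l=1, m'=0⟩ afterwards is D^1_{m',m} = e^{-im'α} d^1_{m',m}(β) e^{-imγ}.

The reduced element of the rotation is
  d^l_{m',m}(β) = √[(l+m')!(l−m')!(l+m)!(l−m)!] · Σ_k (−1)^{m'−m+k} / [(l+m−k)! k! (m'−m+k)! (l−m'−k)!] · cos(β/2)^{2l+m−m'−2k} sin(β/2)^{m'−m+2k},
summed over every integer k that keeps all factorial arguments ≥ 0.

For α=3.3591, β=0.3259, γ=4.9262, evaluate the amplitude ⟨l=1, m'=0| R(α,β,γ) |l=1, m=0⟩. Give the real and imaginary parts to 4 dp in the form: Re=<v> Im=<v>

Re=0.9474 Im=0.0000

First d^1_{0,0}(β=0.3259), then the phase factors e^{-i(0)α} and e^{-i(0)γ}:
With c≡cos(β/2)=0.986753 and s≡sin(β/2)=0.162230, N=[1·1·1·1]^{1/2}=1.000000
Admissible k: 0..1 (factorial args all ≥0)
  k=0: (−1)^0·1.0000/(1)·0.9868^2·0.1622^0 = +0.973681
  k=1: (−1)^1·1.0000/(1)·0.9868^0·0.1622^2 = -0.026319
d^1_{0,0}(0.3259) = +0.973681 -0.026319 = +0.947363
Attach z-rotation phases: D = e^{-i(0)(3.3591)}·(+0.947363)·e^{-i(0)(4.9262)} = +0.947363+0.000000i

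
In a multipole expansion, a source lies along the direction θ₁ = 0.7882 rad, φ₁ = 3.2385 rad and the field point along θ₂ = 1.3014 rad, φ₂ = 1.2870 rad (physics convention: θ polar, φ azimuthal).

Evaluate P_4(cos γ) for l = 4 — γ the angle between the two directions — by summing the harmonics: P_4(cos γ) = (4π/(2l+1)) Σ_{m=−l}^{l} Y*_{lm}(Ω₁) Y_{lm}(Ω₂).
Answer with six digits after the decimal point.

0.358598

Addition theorem: P_4(cos γ) = (4π/9) Σ_m Y*_{lm}(Ω₁) Y_{lm}(Ω₂), m = −4…4:
  [-4]  conj(Y_{4,-4})(Ω₁) = +0.103576+0.042289i ; Y_{4,-4}(Ω₂) = +0.161215+0.346379i ; Δ = +0.002050+0.042694i
  [-3]  conj(Y_{4,-3})(Ω₁) = -0.301462-0.090197i ; Y_{4,-3}(Ω₂) = -0.224433+0.196608i ; Δ = +0.085391-0.039027i
  [-2]  conj(Y_{4,-2})(Ω₁) = +0.409387+0.080354i ; Y_{4,-2}(Ω₂) = +0.132132+0.084245i ; Δ = +0.047324+0.045106i
  [-1]  conj(Y_{4,-1})(Ω₁) = -0.113098-0.010994i ; Y_{4,-1}(Ω₂) = -0.085101+0.291773i ; Δ = +0.012833-0.032063i
  [+0]  conj(Y_{4,0})(Ω₁) = -0.345256-0.000000i ; Y_{4,0}(Ω₂) = +0.111133+0.000000i ; Δ = -0.038369-0.000000i
  [+1]  conj(Y_{4,1})(Ω₁) = +0.113098-0.010994i ; Y_{4,1}(Ω₂) = +0.085101+0.291773i ; Δ = +0.012833+0.032063i
  [+2]  conj(Y_{4,2})(Ω₁) = +0.409387-0.080354i ; Y_{4,2}(Ω₂) = +0.132132-0.084245i ; Δ = +0.047324-0.045106i
  [+3]  conj(Y_{4,3})(Ω₁) = +0.301462-0.090197i ; Y_{4,3}(Ω₂) = +0.224433+0.196608i ; Δ = +0.085391+0.039027i
  [+4]  conj(Y_{4,4})(Ω₁) = +0.103576-0.042289i ; Y_{4,4}(Ω₂) = +0.161215-0.346379i ; Δ = +0.002050-0.042694i
Σ over m = +0.256827+0.000000i; ×(4π/9) → +0.358598+0.000000i. Real part: 0.358598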